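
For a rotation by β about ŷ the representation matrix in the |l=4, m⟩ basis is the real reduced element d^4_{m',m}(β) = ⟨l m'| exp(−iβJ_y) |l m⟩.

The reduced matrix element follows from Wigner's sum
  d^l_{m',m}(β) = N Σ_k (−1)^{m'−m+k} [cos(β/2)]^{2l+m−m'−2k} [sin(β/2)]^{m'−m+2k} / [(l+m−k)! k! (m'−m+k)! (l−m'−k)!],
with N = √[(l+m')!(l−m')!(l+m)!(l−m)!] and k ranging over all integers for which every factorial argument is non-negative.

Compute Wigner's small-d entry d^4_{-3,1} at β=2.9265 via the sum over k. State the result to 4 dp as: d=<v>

d=-0.0866

d^4_{-3,1}(β=2.9265) via Wigner's sum:
c=cos(2.9265/2)=0.107339, s=sin(2.9265/2)=0.994222; N=√[1·5040·120·6]=1904.940944
Admissible k: 4..5 (factorial args all ≥0)
  k=4: (−1)^0·1904.9409/(144)·0.1073^4·0.9942^4 = +0.001716
  k=5: (−1)^1·1904.9409/(240)·0.1073^2·0.9942^6 = -0.088326
d^4_{-3,1}(2.9265) = +0.001716 -0.088326 = -0.086610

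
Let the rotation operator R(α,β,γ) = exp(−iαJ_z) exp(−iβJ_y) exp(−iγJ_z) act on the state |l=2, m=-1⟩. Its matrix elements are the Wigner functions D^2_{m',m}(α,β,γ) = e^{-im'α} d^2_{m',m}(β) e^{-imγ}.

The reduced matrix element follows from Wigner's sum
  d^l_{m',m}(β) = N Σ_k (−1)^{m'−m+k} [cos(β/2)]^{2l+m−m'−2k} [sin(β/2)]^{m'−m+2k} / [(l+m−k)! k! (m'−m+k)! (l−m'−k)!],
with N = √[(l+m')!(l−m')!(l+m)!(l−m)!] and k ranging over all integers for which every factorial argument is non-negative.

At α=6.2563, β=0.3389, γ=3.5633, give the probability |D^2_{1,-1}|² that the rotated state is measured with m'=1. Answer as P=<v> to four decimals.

Split into d^2_{1,-1}(β=0.3389) × two z-phases.
Half-angle: c=0.985678, s=0.168640. N=√(6·1·1·6)=6.000000
k: max(0,(-1)−(1))=0 … min(2+(-1),2−(1))=1
  k=0: (−1)^2·6.0000/(2)·0.9857^2·0.1686^2 = +0.082892
  k=1: (−1)^3·6.0000/(6)·0.9857^0·0.1686^4 = -0.000809
d^2_{1,-1}(0.3389) = +0.082892 -0.000809 = +0.082083
|D^2_{1,-1}|² = |d^2_{1,-1}(β)|² = (+0.082083)² = 0.006738 (the z-rotation phases have unit modulus)

P=0.0067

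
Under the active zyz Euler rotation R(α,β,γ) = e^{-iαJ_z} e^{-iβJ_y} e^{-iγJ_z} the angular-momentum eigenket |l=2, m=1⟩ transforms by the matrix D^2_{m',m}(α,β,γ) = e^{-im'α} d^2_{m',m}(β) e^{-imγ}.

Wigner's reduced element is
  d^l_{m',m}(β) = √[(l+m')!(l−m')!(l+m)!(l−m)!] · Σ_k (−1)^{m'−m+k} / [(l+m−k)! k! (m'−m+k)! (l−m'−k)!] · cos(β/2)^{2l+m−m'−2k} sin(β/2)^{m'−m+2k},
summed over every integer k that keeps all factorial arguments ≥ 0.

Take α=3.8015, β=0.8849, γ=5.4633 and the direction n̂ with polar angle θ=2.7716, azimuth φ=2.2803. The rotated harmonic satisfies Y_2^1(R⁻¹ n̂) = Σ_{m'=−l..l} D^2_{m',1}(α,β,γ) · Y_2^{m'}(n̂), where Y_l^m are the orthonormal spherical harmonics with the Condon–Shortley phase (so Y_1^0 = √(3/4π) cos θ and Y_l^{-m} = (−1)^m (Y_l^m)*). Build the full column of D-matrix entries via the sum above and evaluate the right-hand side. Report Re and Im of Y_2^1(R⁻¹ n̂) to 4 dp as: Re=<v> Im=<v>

Re=0.3404 Im=0.1289

Need the full column D^2_{m',1} for m'=−2..2 at α=3.8015, β=0.8849, γ=5.4633.
cos(β/2)=0.903705, sin(β/2)=0.428155
d^2_{-2,1}: single k=3 term ⇒ +0.141860;  D = -0.076421+0.119516i
d^2_{-1,1}: k∈[2..3] ⇒ +0.449135 -0.033605 = +0.415530;  D = -0.037763-0.413810i
d^2_{0,1}: k∈[1..2] ⇒ +0.774029 -0.173742 = +0.600287;  D = +0.409579+0.438850i
d^2_{1,1}: k∈[0..1] ⇒ +0.666972 -0.449135 = +0.217837;  D = -0.215055-0.034701i
d^2_{2,1}: single k=0 term ⇒ -0.631992;  D = -0.554646+0.302954i
Y_2^{m'}(θ=2.7716,φ=2.2803) and Σ D·Y over m':
  (-0.0764+0.1195i)·(-0.0076+0.0499i)  (-0.0378-0.4138i)·(+0.1697+0.1976i)  (+0.4096+0.4389i)·(+0.5071+0.0000i)  (-0.2151-0.0347i)·(-0.1697+0.1976i)  (-0.5546+0.3030i)·(-0.0076-0.0499i)
Y_2^1(R⁻¹ n̂) = +0.340370+0.128891i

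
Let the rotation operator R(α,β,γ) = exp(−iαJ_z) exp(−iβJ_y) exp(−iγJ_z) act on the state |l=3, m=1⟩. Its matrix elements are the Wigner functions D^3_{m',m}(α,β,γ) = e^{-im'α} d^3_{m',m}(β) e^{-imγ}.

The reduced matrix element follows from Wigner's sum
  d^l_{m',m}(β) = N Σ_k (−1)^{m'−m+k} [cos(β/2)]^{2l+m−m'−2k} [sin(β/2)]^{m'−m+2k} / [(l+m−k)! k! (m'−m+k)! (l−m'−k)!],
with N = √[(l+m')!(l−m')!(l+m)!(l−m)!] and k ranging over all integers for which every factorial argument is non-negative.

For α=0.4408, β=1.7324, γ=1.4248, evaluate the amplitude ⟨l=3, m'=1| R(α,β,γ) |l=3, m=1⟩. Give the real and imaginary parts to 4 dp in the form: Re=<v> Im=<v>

Re=-0.0304 Im=-0.1001

First d^3_{1,1}(β=1.7324), then the phase factors e^{-i(1)α} and e^{-i(1)γ}:
With c≡cos(β/2)=0.647726 and s≡sin(β/2)=0.761873, N=[24·2·24·2]^{1/2}=48.000000
k∈{0,1,2} keeps every argument non-negative
  k=0: (−1)^0·48.0000/(48)·0.6477^6·0.7619^0 = +0.073850
  k=1: (−1)^1·48.0000/(6)·0.6477^4·0.7619^2 = -0.817375
  k=2: (−1)^2·48.0000/(8)·0.6477^2·0.7619^4 = +0.848135
d^3_{1,1}(1.7324) = +0.073850 -0.817375 +0.848135 = +0.104609
D = (+0.904411-0.426663i)·(+0.104609)·(+0.145478-0.989361i) = -0.030394-0.100096i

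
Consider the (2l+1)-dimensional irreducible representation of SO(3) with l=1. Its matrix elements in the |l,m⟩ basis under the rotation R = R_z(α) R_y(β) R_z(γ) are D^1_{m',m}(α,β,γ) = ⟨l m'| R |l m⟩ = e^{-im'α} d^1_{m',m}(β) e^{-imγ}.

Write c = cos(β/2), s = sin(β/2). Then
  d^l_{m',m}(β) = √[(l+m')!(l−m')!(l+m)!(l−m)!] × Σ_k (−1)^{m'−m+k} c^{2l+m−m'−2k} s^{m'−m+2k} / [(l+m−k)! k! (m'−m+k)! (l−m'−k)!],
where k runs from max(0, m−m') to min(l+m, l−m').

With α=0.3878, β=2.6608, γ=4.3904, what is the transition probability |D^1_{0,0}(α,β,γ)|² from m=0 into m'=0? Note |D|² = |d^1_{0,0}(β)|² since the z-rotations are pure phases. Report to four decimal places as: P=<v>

Split into d^1_{0,0}(β=2.6608) × two z-phases.
c=cos(2.6608/2)=0.238088, s=sin(2.6608/2)=0.971244; N=√[1·1·1·1]=1.000000
Admissible k: 0..1 (factorial args all ≥0)
  k=0: (−1)^0·1.0000/(1)·0.2381^2·0.9712^0 = +0.056686
  k=1: (−1)^1·1.0000/(1)·0.2381^0·0.9712^2 = -0.943314
d^1_{0,0}(2.6608) = +0.056686 -0.943314 = -0.886629
|D^1_{0,0}|² = |d^1_{0,0}(β)|² = (-0.886629)² = 0.786110 (the z-rotation phases have unit modulus)

P=0.7861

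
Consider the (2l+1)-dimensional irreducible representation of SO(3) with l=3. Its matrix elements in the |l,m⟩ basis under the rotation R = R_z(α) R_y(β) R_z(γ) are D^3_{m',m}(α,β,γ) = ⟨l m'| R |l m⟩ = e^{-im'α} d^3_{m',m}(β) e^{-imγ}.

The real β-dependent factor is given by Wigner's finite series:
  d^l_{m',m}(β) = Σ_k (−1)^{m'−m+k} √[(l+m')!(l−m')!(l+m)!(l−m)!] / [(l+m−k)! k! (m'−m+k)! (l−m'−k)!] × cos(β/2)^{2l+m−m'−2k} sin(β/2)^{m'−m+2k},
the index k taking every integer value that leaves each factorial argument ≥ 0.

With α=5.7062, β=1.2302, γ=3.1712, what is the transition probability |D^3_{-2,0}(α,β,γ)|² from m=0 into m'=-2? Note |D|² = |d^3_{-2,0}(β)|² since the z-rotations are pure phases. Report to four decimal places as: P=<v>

Split into d^3_{-2,0}(β=1.2302) × two z-phases.
c=cos(1.2302/2)=0.816716, s=sin(1.2302/2)=0.577040; N=√[1·120·6·6]=65.726707
k: max(0,(0)−(-2))=2 … min(3+(0),3−(-2))=3
  k=2: (−1)^0·65.7267/(12)·0.8167^4·0.5770^2 = +0.811440
  k=3: (−1)^1·65.7267/(12)·0.8167^2·0.5770^4 = -0.405067
d^3_{-2,0}(1.2302) = +0.811440 -0.405067 = +0.406373
|D^3_{-2,0}|² = |d^3_{-2,0}(β)|² = (+0.406373)² = 0.165139 (the z-rotation phases have unit modulus)

P=0.1651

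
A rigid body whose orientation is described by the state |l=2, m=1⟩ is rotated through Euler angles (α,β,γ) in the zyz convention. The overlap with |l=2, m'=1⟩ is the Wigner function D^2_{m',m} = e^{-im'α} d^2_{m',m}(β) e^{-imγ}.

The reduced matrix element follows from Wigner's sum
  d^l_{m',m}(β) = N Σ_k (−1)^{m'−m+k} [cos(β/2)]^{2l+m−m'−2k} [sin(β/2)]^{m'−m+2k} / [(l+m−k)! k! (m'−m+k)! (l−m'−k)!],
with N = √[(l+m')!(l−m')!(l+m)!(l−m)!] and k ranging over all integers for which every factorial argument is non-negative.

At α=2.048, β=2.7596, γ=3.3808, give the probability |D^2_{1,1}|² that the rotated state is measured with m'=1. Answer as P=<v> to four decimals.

Split into d^2_{1,1}(β=2.7596) × two z-phases.
With c≡cos(β/2)=0.189837 and s≡sin(β/2)=0.981816, N=[6·1·6·1]^{1/2}=6.000000
The bounds max(0,m−m')=0 and min(l+m,l−m')=1 give 2 terms
  k=0: (−1)^0·6.0000/(6)·0.1898^4·0.9818^0 = +0.001299
  k=1: (−1)^1·6.0000/(2)·0.1898^2·0.9818^2 = -0.104218
d^2_{1,1}(2.7596) = +0.001299 -0.104218 = -0.102919
|D^2_{1,1}|² = |d^2_{1,1}(β)|² = (-0.102919)² = 0.010592 (the z-rotation phases have unit modulus)

P=0.0106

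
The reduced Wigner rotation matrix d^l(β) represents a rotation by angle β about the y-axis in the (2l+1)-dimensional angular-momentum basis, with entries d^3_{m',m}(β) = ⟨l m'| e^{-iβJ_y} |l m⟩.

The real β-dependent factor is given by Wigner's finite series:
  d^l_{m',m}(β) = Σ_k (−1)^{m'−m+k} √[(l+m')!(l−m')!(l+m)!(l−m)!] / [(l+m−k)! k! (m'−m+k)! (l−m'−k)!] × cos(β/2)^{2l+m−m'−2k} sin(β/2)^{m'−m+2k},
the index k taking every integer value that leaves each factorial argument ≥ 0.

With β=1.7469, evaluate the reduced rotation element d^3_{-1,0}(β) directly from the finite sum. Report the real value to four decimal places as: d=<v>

d^3_{-1,0}(β=1.7469) via Wigner's sum:
Half-angle: c=0.642186, s=0.766549. N=√(2·24·6·6)=41.569219
k∈{1,2,3} keeps every argument non-negative
  k=1: (−1)^0·41.5692/(12)·0.6422^5·0.7665^1 = +0.290024
  k=2: (−1)^1·41.5692/(4)·0.6422^3·0.7665^3 = -1.239692
  k=3: (−1)^2·41.5692/(12)·0.6422^1·0.7665^5 = +0.588777
d^3_{-1,0}(1.7469) = +0.290024 -1.239692 +0.588777 = -0.360891

d=-0.3609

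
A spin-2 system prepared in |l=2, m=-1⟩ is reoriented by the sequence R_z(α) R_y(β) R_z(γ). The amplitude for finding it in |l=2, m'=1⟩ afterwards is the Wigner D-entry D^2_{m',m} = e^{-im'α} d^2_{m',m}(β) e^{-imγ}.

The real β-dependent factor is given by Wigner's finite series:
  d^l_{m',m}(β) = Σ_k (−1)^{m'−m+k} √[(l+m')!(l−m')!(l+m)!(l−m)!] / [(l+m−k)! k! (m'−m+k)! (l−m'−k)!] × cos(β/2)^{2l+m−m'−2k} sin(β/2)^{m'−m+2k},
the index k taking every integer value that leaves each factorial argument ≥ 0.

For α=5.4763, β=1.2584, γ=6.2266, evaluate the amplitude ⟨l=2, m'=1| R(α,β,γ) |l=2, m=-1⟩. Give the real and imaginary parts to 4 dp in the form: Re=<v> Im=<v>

D^2_{1,-1}(5.4763,1.2584,6.2266) = e^{-i·1·5.4763}·d^2_{1,-1}(1.2584)·e^{-i·-1·6.2266}. Compute d first:
c=cos(1.2584/2)=0.808499, s=sin(1.2584/2)=0.588498; N=√[6·1·1·6]=6.000000
k: max(0,(-1)−(1))=0 … min(2+(-1),2−(1))=1
  k=0: (−1)^2·6.0000/(2)·0.8085^2·0.5885^2 = +0.679157
  k=1: (−1)^3·6.0000/(6)·0.8085^0·0.5885^4 = -0.119945
d^2_{1,-1}(1.2584) = +0.679157 -0.119945 = +0.559212
D = (+0.691751+0.722136i)·(+0.559212)·(+0.998399-0.056555i) = +0.409055+0.381303i

Re=0.4091 Im=0.3813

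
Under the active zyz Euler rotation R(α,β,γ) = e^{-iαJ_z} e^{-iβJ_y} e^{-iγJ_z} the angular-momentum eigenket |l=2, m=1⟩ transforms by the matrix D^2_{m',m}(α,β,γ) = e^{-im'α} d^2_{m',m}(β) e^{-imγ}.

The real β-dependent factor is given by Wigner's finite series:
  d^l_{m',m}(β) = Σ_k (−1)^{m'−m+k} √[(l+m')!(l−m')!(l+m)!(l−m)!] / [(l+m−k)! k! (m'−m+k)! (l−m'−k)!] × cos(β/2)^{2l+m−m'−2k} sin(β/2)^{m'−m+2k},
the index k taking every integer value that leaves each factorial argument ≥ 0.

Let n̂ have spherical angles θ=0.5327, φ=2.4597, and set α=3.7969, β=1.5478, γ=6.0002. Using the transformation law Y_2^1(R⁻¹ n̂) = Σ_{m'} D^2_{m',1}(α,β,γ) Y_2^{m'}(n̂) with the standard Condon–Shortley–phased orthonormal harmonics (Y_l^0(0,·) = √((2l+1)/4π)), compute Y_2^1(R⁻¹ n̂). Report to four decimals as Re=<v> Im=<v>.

Need the full column D^2_{m',1} for m'=−2..2 at α=3.7969, β=1.5478, γ=6.0002.
cos(β/2)=0.715190, sin(β/2)=0.698930
d^2_{-2,1}: single k=3 term ⇒ +0.488374;  D = -0.011136+0.488247i
d^2_{-1,1}: k∈[2..3] ⇒ +0.749603 -0.238635 = +0.510968;  D = -0.302067-0.412122i
d^2_{0,1}: k∈[1..2] ⇒ +0.626288 -0.598133 = +0.028155;  D = +0.027035+0.007861i
d^2_{1,1}: k∈[0..1] ⇒ +0.261629 -0.749603 = -0.487974;  D = +0.454541-0.177515i
d^2_{2,1}: single k=0 term ⇒ -0.511362;  D = -0.264297+0.437765i
Y_2^{m'}(θ=0.5327,φ=2.4597) and Σ D·Y over m':
  (-0.0111+0.4882i)·(+0.0205+0.0975i)  (-0.3021-0.4121i)·(-0.2624-0.2130i)  (+0.0270+0.0079i)·(+0.3867+0.0000i)  (+0.4545-0.1775i)·(+0.2624-0.2130i)  (-0.2643+0.4378i)·(+0.0205-0.0975i)
Y_2^1(R⁻¹ n̂) = +0.072827+0.075768i

Re=0.0728 Im=0.0758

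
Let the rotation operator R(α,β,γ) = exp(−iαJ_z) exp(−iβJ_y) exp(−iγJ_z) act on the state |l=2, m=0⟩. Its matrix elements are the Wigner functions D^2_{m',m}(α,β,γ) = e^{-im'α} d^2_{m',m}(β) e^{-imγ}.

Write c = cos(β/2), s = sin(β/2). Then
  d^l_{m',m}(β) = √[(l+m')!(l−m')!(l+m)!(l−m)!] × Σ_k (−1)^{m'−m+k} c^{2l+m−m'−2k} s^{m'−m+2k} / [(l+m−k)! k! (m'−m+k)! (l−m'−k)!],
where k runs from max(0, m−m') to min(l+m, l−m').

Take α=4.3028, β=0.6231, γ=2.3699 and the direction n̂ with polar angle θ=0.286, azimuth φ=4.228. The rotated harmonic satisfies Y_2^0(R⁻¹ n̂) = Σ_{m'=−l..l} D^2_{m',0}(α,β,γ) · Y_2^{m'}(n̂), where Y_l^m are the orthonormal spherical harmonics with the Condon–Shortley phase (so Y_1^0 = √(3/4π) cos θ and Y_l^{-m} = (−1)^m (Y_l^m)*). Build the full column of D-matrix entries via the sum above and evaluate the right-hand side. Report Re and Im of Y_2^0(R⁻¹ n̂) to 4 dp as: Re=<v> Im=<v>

Re=0.5265 Im=0.0000

Need the full column D^2_{m',0} for m'=−2..2 at α=4.3028, β=0.6231, γ=2.3699.
cos(β/2)=0.951860, sin(β/2)=0.306534
d^2_{-2,0}: single k=2 term ⇒ +0.208535;  D = -0.142393+0.152353i
d^2_{-1,0}: k∈[1..2] ⇒ +0.647550 -0.067156 = +0.580394;  D = -0.231132-0.532387i
d^2_{0,0}: k∈[0..2] ⇒ +0.820902 -0.340537 +0.008829 = +0.489195;  D = +0.489195+0.000000i
d^2_{1,0}: k∈[0..1] ⇒ -0.647550 +0.067156 = -0.580394;  D = +0.231132-0.532387i
d^2_{2,0}: single k=0 term ⇒ +0.208535;  D = -0.142393-0.152353i
Y_2^{m'}(θ=0.286,φ=4.228) and Σ D·Y over m':
  (-0.1424+0.1524i)·(-0.0174-0.0253i)  (-0.2311-0.5324i)·(-0.0974+0.1850i)  (+0.4892+0.0000i)·(+0.5555+0.0000i)  (+0.2311-0.5324i)·(+0.0974+0.1850i)  (-0.1424-0.1524i)·(-0.0174+0.0253i)
Y_2^0(R⁻¹ n̂) = +0.526453+0.000000i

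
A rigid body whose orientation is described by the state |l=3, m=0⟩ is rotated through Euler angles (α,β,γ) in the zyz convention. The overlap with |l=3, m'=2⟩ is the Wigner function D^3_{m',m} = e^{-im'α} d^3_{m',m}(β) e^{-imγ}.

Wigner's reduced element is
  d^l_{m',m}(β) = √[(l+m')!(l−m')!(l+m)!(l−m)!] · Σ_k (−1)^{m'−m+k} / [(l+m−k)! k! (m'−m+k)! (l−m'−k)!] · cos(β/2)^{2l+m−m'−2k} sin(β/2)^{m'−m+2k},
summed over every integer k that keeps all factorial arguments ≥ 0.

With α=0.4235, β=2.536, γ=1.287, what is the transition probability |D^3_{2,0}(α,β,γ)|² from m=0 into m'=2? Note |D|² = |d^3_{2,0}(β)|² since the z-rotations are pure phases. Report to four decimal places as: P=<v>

P=0.1331

Split into d^3_{2,0}(β=2.536) × two z-phases.
With c≡cos(β/2)=0.298190 and s≡sin(β/2)=0.954506, N=[120·1·6·6]^{1/2}=65.726707
The bounds max(0,m−m')=0 and min(l+m,l−m')=1 give 2 terms
  k=0: (−1)^2·65.7267/(12)·0.2982^4·0.9545^2 = +0.039454
  k=1: (−1)^3·65.7267/(12)·0.2982^2·0.9545^4 = -0.404263
d^3_{2,0}(2.536) = +0.039454 -0.404263 = -0.364808
|D^3_{2,0}|² = |d^3_{2,0}(β)|² = (-0.364808)² = 0.133085 (the z-rotation phases have unit modulus)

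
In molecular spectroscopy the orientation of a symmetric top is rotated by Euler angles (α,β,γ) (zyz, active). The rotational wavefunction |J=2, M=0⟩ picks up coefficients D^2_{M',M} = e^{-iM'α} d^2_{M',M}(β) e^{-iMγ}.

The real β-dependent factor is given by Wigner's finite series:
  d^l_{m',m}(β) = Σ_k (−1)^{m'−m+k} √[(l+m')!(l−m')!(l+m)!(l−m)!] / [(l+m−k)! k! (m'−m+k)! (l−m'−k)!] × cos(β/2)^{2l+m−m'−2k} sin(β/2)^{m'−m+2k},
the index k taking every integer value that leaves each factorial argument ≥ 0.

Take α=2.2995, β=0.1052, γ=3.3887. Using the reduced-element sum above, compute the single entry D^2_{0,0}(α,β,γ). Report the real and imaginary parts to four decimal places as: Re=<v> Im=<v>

Re=0.9835 Im=0.0000

First d^2_{0,0}(β=0.1052), then the phase factors e^{-i(0)α} and e^{-i(0)γ}:
Half-angle: c=0.998617, s=0.052576. N=√(2·2·2·2)=4.000000
k∈{0,1,2} keeps every argument non-negative
  k=0: (−1)^0·4.0000/(4)·0.9986^4·0.0526^0 = +0.994479
  k=1: (−1)^1·4.0000/(1)·0.9986^2·0.0526^2 = -0.011026
  k=2: (−1)^2·4.0000/(4)·0.9986^0·0.0526^4 = +0.000008
d^2_{0,0}(0.1052) = +0.994479 -0.011026 +0.000008 = +0.983461
Phases: e^{-i·(0)·2.2995}=+1.000000+0.000000i, e^{-i·(0)·3.3887}=+1.000000+0.000000i ⇒ D=+0.983461+0.000000i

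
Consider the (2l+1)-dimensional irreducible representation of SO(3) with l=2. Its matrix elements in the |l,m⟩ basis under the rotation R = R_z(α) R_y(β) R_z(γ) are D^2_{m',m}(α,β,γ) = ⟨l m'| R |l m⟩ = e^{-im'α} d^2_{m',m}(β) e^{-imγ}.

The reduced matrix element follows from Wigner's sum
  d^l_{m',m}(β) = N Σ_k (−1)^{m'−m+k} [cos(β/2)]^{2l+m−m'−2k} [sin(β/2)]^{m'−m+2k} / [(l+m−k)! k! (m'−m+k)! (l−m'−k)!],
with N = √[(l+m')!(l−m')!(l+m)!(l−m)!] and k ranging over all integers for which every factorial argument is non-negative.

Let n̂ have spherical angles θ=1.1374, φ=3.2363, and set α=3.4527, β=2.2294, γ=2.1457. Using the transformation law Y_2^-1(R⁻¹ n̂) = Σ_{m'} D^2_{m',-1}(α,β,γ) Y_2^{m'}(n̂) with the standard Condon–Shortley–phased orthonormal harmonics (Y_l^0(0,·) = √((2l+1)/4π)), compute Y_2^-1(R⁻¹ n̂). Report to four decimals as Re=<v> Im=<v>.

Re=0.1070 Im=-0.2881

Need the full column D^2_{m',-1} for m'=−2..2 at α=3.4527, β=2.2294, γ=2.1457.
cos(β/2)=0.440447, sin(β/2)=0.897779
d^2_{-2,-1}: single k=1 term ⇒ +0.153419;  D = -0.142832+0.056004i
d^2_{-1,-1}: k∈[0..1] ⇒ +0.037633 -0.469080 = -0.431446;  D = -0.334179+0.272893i
d^2_{0,-1}: k∈[0..1] ⇒ -0.187899 +0.780687 = +0.592788;  D = -0.322331+0.497494i
d^2_{1,-1}: k∈[0..1] ⇒ +0.469080 -0.649647 = -0.180567;  D = -0.047082+0.174320i
d^2_{2,-1}: single k=0 term ⇒ -0.637428;  D = -0.030146-0.636715i
Y_2^{m'}(θ=1.1374,φ=3.2363) and Σ D·Y over m':
  (-0.1428+0.0560i)·(+0.3125-0.0599i)  (-0.3342+0.2729i)·(-0.2931+0.0278i)  (-0.3223+0.4975i)·(-0.1485+0.0000i)  (-0.0471+0.1743i)·(+0.2931+0.0278i)  (-0.0301-0.6367i)·(+0.3125+0.0599i)
Y_2^-1(R⁻¹ n̂) = +0.107022-0.288097i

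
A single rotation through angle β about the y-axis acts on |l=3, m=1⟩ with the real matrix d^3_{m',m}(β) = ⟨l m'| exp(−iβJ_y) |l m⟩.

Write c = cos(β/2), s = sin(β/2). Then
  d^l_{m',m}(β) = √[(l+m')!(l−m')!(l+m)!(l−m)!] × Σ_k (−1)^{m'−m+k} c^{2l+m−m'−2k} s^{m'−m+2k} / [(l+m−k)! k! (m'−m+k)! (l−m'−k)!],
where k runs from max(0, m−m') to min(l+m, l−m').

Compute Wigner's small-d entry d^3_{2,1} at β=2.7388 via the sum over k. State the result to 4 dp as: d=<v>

d=0.0466

d^3_{2,1}(β=2.7388) via Wigner's sum:
With c≡cos(β/2)=0.200038 and s≡sin(β/2)=0.979788, N=[120·1·24·2]^{1/2}=75.894664
The bounds max(0,m−m')=0 and min(l+m,l−m')=1 give 2 terms
  k=0: (−1)^1·75.8947/(24)·0.2000^5·0.9798^1 = -0.000992
  k=1: (−1)^2·75.8947/(12)·0.2000^3·0.9798^3 = +0.047617
d^3_{2,1}(2.7388) = -0.000992 +0.047617 = +0.046625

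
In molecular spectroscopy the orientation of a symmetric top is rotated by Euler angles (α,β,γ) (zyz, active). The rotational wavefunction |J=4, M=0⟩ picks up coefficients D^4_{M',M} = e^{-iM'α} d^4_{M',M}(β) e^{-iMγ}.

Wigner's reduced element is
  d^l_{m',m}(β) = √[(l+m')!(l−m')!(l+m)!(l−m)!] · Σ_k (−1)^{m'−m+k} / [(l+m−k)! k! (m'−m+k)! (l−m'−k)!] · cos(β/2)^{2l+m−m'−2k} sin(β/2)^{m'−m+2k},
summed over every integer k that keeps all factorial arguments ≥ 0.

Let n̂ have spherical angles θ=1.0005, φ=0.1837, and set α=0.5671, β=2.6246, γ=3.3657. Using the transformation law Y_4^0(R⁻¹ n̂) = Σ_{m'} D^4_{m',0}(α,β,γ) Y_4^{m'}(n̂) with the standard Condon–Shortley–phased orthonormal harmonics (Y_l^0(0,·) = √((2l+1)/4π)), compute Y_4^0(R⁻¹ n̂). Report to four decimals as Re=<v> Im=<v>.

Need the full column D^4_{m',0} for m'=−4..4 at α=0.5671, β=2.6246, γ=3.3657.
cos(β/2)=0.255627, sin(β/2)=0.966775
d^4_{-4,0}: single k=4 term ⇒ +0.031209;  D = -0.020048+0.023918i
d^4_{-3,0}: k∈[3..4] ⇒ +0.011670 -0.166922 = -0.155252;  D = +0.020203-0.153931i
d^4_{-2,0}: k∈[2..4] ⇒ +0.002474 -0.094367 +0.506161 = +0.414268;  D = +0.175176+0.375408i
d^4_{-1,0}: k∈[1..4] ⇒ +0.000308 -0.026465 +0.378543 -0.902404 = -0.550019;  D = -0.463920-0.295463i
d^4_{0,0}: k∈[0..4] ⇒ +0.000018 -0.004173 +0.134287 -0.853665 +0.763141 = +0.039608;  D = +0.039608+0.000000i
d^4_{1,0}: k∈[0..3] ⇒ -0.000308 +0.026465 -0.378543 +0.902404 = +0.550019;  D = +0.463920-0.295463i
d^4_{2,0}: k∈[0..2] ⇒ +0.002474 -0.094367 +0.506161 = +0.414268;  D = +0.175176-0.375408i
d^4_{3,0}: k∈[0..1] ⇒ -0.011670 +0.166922 = +0.155252;  D = -0.020203-0.153931i
d^4_{4,0}: single k=0 term ⇒ +0.031209;  D = -0.020048-0.023918i
Y_4^{m'}(θ=1.0005,φ=0.1837) and Σ D·Y over m':
  (-0.0200+0.0239i)·(+0.1648-0.1489i)  (+0.0202-0.1539i)·(+0.3434-0.2110i)  (+0.1752+0.3754i)·(+0.2301-0.0886i)  (-0.4639-0.2955i)·(-0.2029+0.0377i)  (+0.0396+0.0000i)·(-0.2931+0.0000i)  (+0.4639-0.2955i)·(+0.2029+0.0377i)  (+0.1752-0.3754i)·(+0.2301+0.0886i)  (-0.0202-0.1539i)·(-0.3434-0.2110i)  (-0.0200-0.0239i)·(+0.1648+0.1489i)
Y_4^0(R⁻¹ n̂) = +0.295418-0.000000i

Re=0.2954 Im=0.0000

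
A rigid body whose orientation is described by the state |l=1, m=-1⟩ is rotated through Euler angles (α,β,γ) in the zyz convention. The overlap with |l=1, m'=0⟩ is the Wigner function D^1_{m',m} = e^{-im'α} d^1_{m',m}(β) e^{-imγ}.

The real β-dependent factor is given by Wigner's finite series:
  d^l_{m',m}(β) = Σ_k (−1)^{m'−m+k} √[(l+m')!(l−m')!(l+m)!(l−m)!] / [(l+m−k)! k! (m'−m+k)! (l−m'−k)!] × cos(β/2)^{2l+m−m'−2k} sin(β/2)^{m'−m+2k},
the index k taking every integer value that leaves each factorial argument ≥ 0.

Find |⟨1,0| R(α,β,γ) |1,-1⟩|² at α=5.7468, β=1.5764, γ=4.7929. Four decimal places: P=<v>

First d^1_{0,-1}(β=1.5764), then the phase factors e^{-i(0)α} and e^{-i(-1)γ}:
c=cos(1.5764/2)=0.705123, s=sin(1.5764/2)=0.709085; N=√[1·1·1·2]=1.414214
Admissible k: 0..0 (factorial args all ≥0)
  k=0: (−1)^1·1.4142/(1)·0.7051^1·0.7091^1 = -0.707096
d^1_{0,-1}(1.5764) = -0.707096
|D^1_{0,-1}|² = |d^1_{0,-1}(β)|² = (-0.707096)² = 0.499984 (the z-rotation phases have unit modulus)

P=0.5000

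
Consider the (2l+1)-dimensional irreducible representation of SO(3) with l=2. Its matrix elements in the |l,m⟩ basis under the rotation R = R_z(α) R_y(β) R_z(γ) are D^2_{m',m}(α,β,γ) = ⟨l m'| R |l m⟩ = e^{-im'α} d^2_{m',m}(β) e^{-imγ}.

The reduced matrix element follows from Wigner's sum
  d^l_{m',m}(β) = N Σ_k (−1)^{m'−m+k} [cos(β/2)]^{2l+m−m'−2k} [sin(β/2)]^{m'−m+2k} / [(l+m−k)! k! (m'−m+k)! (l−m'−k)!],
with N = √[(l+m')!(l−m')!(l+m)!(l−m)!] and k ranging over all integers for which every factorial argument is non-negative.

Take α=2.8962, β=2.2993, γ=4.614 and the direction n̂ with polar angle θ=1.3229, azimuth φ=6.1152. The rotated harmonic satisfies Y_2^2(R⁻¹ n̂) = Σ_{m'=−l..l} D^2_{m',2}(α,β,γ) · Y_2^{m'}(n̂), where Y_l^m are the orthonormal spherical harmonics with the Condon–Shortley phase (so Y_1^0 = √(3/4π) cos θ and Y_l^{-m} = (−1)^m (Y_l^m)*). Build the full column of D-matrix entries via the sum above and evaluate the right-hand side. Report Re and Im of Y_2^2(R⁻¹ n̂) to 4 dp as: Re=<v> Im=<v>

Re=-0.0834 Im=0.0106

Need the full column D^2_{m',2} for m'=−2..2 at α=2.8962, β=2.2993, γ=4.614.
cos(β/2)=0.408807, sin(β/2)=0.912621
d^2_{-2,2}: single k=4 term ⇒ +0.693684;  D = -0.663918+0.201023i
d^2_{-1,2}: single k=3 term ⇒ +0.621469;  D = +0.620735-0.030201i
d^2_{0,2}: single k=2 term ⇒ +0.340952;  D = -0.334372-0.066660i
d^2_{1,2}: single k=1 term ⇒ +0.124702;  D = +0.112709+0.053360i
d^2_{2,2}: single k=0 term ⇒ +0.027930;  D = -0.021584-0.017726i
Y_2^{m'}(θ=1.3229,φ=6.1152) and Σ D·Y over m':
  (-0.6639+0.2010i)·(+0.3427+0.1197i)  (+0.6207-0.0302i)·(+0.1812+0.0307i)  (-0.3344-0.0667i)·(-0.2584+0.0000i)  (+0.1127+0.0534i)·(-0.1812+0.0307i)  (-0.0216-0.0177i)·(+0.3427-0.1197i)
Y_2^2(R⁻¹ n̂) = -0.083377+0.010566i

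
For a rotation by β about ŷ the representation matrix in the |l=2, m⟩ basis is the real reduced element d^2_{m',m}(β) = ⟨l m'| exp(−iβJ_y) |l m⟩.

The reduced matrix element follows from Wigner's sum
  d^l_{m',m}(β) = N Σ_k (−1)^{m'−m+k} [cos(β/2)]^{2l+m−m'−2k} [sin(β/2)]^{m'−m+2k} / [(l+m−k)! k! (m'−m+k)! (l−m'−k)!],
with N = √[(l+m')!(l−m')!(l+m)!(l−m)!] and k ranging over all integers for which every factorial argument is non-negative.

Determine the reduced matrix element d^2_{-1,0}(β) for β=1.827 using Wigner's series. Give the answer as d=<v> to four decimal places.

d^2_{-1,0}(β=1.827) via Wigner's sum:
Half-angle: c=0.610979, s=0.791647. N=√(1·6·2·2)=4.898979
k: max(0,(0)−(-1))=1 … min(2+(0),2−(-1))=2
  k=1: (−1)^0·4.8990/(2)·0.6110^3·0.7916^1 = +0.442268
  k=2: (−1)^1·4.8990/(2)·0.6110^1·0.7916^3 = -0.742500
d^2_{-1,0}(1.827) = +0.442268 -0.742500 = -0.300232

d=-0.3002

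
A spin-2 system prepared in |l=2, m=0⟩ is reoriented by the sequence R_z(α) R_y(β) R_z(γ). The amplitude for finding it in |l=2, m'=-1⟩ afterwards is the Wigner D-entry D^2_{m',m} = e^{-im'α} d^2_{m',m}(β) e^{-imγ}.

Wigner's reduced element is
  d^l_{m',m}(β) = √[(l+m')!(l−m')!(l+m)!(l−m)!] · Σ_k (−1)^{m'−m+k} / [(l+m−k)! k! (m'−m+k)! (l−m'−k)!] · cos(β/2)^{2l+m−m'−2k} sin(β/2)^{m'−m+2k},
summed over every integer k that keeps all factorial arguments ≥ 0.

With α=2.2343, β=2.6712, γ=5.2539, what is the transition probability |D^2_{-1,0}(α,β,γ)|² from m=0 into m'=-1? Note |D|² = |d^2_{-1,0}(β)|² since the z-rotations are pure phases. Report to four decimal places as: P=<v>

Split into d^2_{-1,0}(β=2.6712) × two z-phases.
Half-angle: c=0.233034, s=0.972469. N=√(1·6·2·2)=4.898979
k∈{1,2} keeps every argument non-negative
  k=1: (−1)^0·4.8990/(2)·0.2330^3·0.9725^1 = +0.030145
  k=2: (−1)^1·4.8990/(2)·0.2330^1·0.9725^3 = -0.524954
d^2_{-1,0}(2.6712) = +0.030145 -0.524954 = -0.494810
|D^2_{-1,0}|² = |d^2_{-1,0}(β)|² = (-0.494810)² = 0.244837 (the z-rotation phases have unit modulus)

P=0.2448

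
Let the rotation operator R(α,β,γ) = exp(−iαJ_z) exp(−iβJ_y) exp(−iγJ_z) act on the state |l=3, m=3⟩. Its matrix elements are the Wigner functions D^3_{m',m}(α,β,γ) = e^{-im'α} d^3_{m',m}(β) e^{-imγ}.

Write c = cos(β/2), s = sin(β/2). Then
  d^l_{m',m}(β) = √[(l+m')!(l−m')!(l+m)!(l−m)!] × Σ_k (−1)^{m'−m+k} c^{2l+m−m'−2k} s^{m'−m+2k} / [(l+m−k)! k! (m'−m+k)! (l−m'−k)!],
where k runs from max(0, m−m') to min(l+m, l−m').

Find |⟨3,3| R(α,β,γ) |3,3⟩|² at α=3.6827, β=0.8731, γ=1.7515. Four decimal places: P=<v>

P=0.3067

Split into d^3_{3,3}(β=0.8731) × two z-phases.
With c≡cos(β/2)=0.906216 and s≡sin(β/2)=0.422816, N=[720·1·720·1]^{1/2}=720.000000
k∈{0} keeps every argument non-negative
  k=0: (−1)^0·720.0000/(720)·0.9062^6·0.4228^0 = +0.553847
d^3_{3,3}(0.8731) = +0.553847
|D^3_{3,3}|² = |d^3_{3,3}(β)|² = (+0.553847)² = 0.306746 (the z-rotation phases have unit modulus)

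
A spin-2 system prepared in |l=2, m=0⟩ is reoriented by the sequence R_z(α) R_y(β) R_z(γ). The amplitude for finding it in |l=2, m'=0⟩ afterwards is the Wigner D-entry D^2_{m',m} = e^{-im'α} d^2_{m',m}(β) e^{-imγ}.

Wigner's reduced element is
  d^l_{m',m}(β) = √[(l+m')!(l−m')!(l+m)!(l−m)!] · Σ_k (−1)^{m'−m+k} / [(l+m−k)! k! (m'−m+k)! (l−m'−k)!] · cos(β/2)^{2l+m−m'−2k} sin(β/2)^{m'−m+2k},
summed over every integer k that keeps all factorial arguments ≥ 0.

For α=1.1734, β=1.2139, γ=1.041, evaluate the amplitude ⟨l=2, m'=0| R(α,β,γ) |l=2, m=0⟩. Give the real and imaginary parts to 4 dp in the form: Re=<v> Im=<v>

First d^2_{0,0}(β=1.2139), then the phase factors e^{-i(0)α} and e^{-i(0)γ}:
Half-angle: c=0.821391, s=0.570365. N=√(2·2·2·2)=4.000000
k∈{0,1,2} keeps every argument non-negative
  k=0: (−1)^0·4.0000/(4)·0.8214^4·0.5704^0 = +0.455198
  k=1: (−1)^1·4.0000/(1)·0.8214^2·0.5704^2 = -0.877942
  k=2: (−1)^2·4.0000/(4)·0.8214^0·0.5704^4 = +0.105831
d^2_{0,0}(1.2139) = +0.455198 -0.877942 +0.105831 = -0.316913
D = (+1.000000+0.000000i)·(-0.316913)·(+1.000000+0.000000i) = -0.316913+0.000000i

Re=-0.3169 Im=0.0000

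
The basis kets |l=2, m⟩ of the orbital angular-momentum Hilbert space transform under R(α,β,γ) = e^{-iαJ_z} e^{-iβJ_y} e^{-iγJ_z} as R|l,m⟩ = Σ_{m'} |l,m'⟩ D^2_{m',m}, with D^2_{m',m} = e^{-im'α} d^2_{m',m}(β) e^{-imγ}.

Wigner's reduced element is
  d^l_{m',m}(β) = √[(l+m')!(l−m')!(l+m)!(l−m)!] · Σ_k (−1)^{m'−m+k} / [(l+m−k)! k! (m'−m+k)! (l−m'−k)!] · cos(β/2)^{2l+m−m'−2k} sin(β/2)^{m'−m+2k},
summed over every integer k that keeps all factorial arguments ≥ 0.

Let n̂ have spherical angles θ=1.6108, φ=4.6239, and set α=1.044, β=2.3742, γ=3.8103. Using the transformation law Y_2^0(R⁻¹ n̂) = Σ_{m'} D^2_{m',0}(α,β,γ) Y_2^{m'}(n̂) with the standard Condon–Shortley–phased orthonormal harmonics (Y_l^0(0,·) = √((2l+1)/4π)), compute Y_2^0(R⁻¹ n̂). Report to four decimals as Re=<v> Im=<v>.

Re=0.0245 Im=0.0000

Need the full column D^2_{m',0} for m'=−2..2 at α=1.044, β=2.3742, γ=3.8103.
cos(β/2)=0.374351, sin(β/2)=0.927287
d^2_{-2,0}: single k=2 term ⇒ +0.295163;  D = -0.145944+0.256557i
d^2_{-1,0}: k∈[1..2] ⇒ +0.119159 -0.731134 = -0.611975;  D = -0.307681-0.529005i
d^2_{0,0}: k∈[0..2] ⇒ +0.019639 -0.481998 +0.739362 = +0.277002;  D = +0.277002+0.000000i
d^2_{1,0}: k∈[0..1] ⇒ -0.119159 +0.731134 = +0.611975;  D = +0.307681-0.529005i
d^2_{2,0}: single k=0 term ⇒ +0.295163;  D = -0.145944-0.256557i
Y_2^{m'}(θ=1.6108,φ=4.6239) and Σ D·Y over m':
  (-0.1459+0.2566i)·(-0.3796-0.0679i)  (-0.3077-0.5290i)·(+0.0027-0.0308i)  (+0.2770+0.0000i)·(-0.3139+0.0000i)  (+0.3077-0.5290i)·(-0.0027-0.0308i)  (-0.1459-0.2566i)·(-0.3796+0.0679i)
Y_2^0(R⁻¹ n̂) = +0.024490+0.000000i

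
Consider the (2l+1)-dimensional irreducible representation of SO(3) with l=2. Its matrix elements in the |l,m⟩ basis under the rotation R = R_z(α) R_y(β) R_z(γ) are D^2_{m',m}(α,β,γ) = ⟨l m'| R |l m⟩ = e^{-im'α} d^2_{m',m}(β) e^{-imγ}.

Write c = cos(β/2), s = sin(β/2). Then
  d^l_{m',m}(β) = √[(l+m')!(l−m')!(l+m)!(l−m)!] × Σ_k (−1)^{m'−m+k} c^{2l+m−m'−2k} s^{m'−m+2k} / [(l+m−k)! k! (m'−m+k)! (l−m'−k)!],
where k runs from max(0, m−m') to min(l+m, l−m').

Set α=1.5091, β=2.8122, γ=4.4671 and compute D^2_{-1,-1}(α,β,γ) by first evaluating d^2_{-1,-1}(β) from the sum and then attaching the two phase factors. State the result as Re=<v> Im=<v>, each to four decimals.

Re=-0.0741 Im=0.0235

D^2_{-1,-1}(1.5091,2.8122,4.4671) = e^{-i·-1·1.5091}·d^2_{-1,-1}(2.8122)·e^{-i·-1·4.4671}. Compute d first:
c=cos(2.8122/2)=0.163953, s=sin(2.8122/2)=0.986468; N=√[1·6·1·6]=6.000000
Admissible k: 0..1 (factorial args all ≥0)
  k=0: (−1)^0·6.0000/(6)·0.1640^4·0.9865^0 = +0.000723
  k=1: (−1)^1·6.0000/(2)·0.1640^2·0.9865^2 = -0.078474
d^2_{-1,-1}(2.8122) = +0.000723 -0.078474 = -0.077751
Phases: e^{-i·(-1)·1.5091}=+0.061657+0.998097i, e^{-i·(-1)·4.4671}=-0.242837-0.970067i ⇒ D=-0.074116+0.023495i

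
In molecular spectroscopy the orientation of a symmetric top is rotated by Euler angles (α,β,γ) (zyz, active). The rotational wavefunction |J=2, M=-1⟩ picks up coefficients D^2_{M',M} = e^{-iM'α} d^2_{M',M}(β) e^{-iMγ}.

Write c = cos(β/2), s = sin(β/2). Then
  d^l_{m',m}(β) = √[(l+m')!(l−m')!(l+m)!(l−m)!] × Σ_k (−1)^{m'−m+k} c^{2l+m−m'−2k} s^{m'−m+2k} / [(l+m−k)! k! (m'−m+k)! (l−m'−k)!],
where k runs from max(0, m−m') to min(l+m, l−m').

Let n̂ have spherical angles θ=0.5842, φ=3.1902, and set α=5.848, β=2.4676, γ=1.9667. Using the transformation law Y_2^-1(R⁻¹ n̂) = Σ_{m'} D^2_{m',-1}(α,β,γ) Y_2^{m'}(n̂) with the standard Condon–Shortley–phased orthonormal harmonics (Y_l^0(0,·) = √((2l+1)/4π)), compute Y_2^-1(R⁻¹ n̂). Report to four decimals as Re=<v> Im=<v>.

Re=0.1353 Im=0.1680

Need the full column D^2_{m',-1} for m'=−2..2 at α=5.848, β=2.4676, γ=1.9667.
cos(β/2)=0.330654, sin(β/2)=0.943752
d^2_{-2,-1}: single k=1 term ⇒ +0.068235;  D = +0.031174+0.060698i
d^2_{-1,-1}: k∈[0..1] ⇒ +0.011953 -0.292135 = -0.280182;  D = -0.011003-0.279966i
d^2_{0,-1}: k∈[0..1] ⇒ -0.083571 +0.680805 = +0.597235;  D = -0.230319+0.551038i
d^2_{1,-1}: k∈[0..1] ⇒ +0.292135 -0.793290 = -0.501154;  D = +0.370185-0.337814i
d^2_{2,-1}: single k=0 term ⇒ -0.555875;  D = +0.530300-0.166672i
Y_2^{m'}(θ=0.5842,φ=3.1902) and Σ D·Y over m':
  (+0.0312+0.0607i)·(+0.1169-0.0114i)  (-0.0110-0.2800i)·(-0.3550+0.0173i)  (-0.2303+0.5510i)·(+0.3430+0.0000i)  (+0.3702-0.3378i)·(+0.3550+0.0173i)  (+0.5303-0.1667i)·(+0.1169+0.0114i)
Y_2^-1(R⁻¹ n̂) = +0.135254+0.167954i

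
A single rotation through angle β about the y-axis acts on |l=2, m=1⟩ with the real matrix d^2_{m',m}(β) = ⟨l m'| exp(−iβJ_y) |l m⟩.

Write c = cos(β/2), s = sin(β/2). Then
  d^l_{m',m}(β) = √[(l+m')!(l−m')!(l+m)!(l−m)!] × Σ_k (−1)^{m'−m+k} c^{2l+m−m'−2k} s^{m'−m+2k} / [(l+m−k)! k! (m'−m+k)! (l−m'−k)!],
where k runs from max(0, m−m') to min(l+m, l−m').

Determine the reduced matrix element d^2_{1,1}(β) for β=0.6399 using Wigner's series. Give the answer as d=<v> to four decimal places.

d^2_{1,1}(β=0.6399) via Wigner's sum:
With c≡cos(β/2)=0.949251 and s≡sin(β/2)=0.314519, N=[6·1·6·1]^{1/2}=6.000000
The bounds max(0,m−m')=0 and min(l+m,l−m')=1 give 2 terms
  k=0: (−1)^0·6.0000/(6)·0.9493^4·0.3145^0 = +0.811941
  k=1: (−1)^1·6.0000/(2)·0.9493^2·0.3145^2 = -0.267410
d^2_{1,1}(0.6399) = +0.811941 -0.267410 = +0.544531

d=0.5445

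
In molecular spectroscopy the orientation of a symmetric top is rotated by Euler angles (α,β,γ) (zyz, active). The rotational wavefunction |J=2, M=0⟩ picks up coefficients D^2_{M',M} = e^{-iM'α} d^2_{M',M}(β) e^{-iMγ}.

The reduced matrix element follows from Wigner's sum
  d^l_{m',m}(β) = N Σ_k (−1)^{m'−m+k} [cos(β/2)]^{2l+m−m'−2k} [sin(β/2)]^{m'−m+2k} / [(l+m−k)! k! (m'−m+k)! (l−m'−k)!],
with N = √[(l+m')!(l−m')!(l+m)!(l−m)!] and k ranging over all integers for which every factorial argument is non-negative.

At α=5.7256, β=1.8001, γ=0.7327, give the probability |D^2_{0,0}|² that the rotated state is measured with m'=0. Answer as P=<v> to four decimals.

P=0.1785

First d^2_{0,0}(β=1.8001), then the phase factors e^{-i(0)α} and e^{-i(0)γ}:
With c≡cos(β/2)=0.621571 and s≡sin(β/2)=0.783358, N=[2·2·2·2]^{1/2}=4.000000
The bounds max(0,m−m')=0 and min(l+m,l−m')=2 give 3 terms
  k=0: (−1)^0·4.0000/(4)·0.6216^4·0.7834^0 = +0.149267
  k=1: (−1)^1·4.0000/(1)·0.6216^2·0.7834^2 = -0.948335
  k=2: (−1)^2·4.0000/(4)·0.6216^0·0.7834^4 = +0.376566
d^2_{0,0}(1.8001) = +0.149267 -0.948335 +0.376566 = -0.422502
|D^2_{0,0}|² = |d^2_{0,0}(β)|² = (-0.422502)² = 0.178508 (the z-rotation phases have unit modulus)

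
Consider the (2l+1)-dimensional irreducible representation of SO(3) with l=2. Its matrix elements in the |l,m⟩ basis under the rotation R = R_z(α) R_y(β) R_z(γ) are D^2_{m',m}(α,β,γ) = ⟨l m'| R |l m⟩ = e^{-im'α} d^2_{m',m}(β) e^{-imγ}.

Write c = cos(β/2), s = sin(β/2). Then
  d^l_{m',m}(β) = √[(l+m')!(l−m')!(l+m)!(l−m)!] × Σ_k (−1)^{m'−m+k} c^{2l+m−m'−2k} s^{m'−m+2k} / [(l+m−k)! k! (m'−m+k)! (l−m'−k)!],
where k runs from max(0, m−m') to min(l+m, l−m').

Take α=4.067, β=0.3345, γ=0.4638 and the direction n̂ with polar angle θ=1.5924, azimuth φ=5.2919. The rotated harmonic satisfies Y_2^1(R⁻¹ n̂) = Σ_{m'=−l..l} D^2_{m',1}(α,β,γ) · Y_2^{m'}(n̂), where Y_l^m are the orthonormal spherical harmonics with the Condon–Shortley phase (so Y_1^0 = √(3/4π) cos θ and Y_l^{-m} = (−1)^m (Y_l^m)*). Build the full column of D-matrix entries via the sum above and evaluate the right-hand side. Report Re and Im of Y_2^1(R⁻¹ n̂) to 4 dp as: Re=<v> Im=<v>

Re=-0.0501 Im=-0.0488

Need the full column D^2_{m',1} for m'=−2..2 at α=4.067, β=0.3345, γ=0.4638.
cos(β/2)=0.986046, sin(β/2)=0.166471
d^2_{-2,1}: single k=3 term ⇒ +0.009098;  D = +0.001663+0.008945i
d^2_{-1,1}: k∈[2..3] ⇒ +0.080834 -0.000768 = +0.080066;  D = -0.071686-0.035660i
d^2_{0,1}: k∈[1..2] ⇒ +0.390937 -0.011143 = +0.379795;  D = +0.339673-0.169901i
d^2_{1,1}: k∈[0..1] ⇒ +0.945343 -0.080834 = +0.864508;  D = -0.156124+0.850294i
d^2_{2,1}: single k=0 term ⇒ -0.319199;  D = +0.216130+0.234895i
Y_2^{m'}(θ=1.5924,φ=5.2919) and Σ D·Y over m':
  (+0.0017+0.0089i)·(-0.1545+0.3538i)  (-0.0717-0.0357i)·(-0.0091-0.0140i)  (+0.3397-0.1699i)·(-0.3150+0.0000i)  (-0.1561+0.8503i)·(+0.0091-0.0140i)  (+0.2161+0.2349i)·(-0.1545-0.3538i)
Y_2^1(R⁻¹ n̂) = -0.050088-0.048778i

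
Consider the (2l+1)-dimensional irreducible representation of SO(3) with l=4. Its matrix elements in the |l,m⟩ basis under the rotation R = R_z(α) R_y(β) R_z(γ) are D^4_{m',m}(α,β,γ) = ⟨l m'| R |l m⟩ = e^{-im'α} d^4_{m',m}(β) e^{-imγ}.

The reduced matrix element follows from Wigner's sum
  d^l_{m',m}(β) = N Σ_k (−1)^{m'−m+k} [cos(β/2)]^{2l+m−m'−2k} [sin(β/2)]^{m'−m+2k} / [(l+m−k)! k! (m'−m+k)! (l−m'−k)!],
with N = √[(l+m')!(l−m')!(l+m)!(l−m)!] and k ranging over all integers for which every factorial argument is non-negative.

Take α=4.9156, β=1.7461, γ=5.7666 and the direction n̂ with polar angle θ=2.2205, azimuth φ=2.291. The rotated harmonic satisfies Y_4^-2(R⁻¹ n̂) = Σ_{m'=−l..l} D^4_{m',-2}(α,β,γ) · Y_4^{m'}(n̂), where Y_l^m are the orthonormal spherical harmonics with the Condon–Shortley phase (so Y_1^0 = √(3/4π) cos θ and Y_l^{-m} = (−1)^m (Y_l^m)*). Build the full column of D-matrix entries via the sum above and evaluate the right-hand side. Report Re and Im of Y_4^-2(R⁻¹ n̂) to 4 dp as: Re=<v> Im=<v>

Need the full column D^4_{m',-2} for m'=−4..4 at α=4.9156, β=1.7461, γ=5.7666.
cos(β/2)=0.642492, sin(β/2)=0.766292
d^4_{-4,-2}: single k=2 term ⇒ +0.218562;  D = +0.213279-0.047766i
d^4_{-3,-2}: k∈[1..2] ⇒ +0.129579 -0.552978 = -0.423399;  D = -0.174012-0.385988i
d^4_{-2,-2}: k∈[0..2] ⇒ +0.029036 -0.495653 +0.881334 = +0.414717;  D = -0.335896+0.243238i
d^4_{-1,-2}: k∈[0..2] ⇒ -0.146929 +1.045031 -0.991039 = -0.092936;  D = +0.068578+0.062723i
d^4_{0,-2}: k∈[0..2] ⇒ +0.391848 -1.486412 +0.792909 = -0.301655;  D = -0.154477+0.259100i
d^4_{1,-2}: k∈[0..2] ⇒ -0.696687 +1.486558 -0.422926 = +0.366945;  D = +0.346617+0.120437i
d^4_{2,-2}: k∈[0..2] ⇒ +0.881334 -1.002959 +0.118893 = -0.002733;  D = +0.000358-0.002709i
d^4_{3,-2}: k∈[0..1] ⇒ -0.786613 +0.372986 = -0.413627;  D = +0.412555-0.029758i
d^4_{4,-2}: single k=0 term ⇒ +0.442263;  D = -0.120188-0.425619i
Y_4^{m'}(θ=2.2205,φ=2.291) and Σ D·Y over m':
  (+0.2133-0.0478i)·(-0.1719-0.0459i)  (-0.1740-0.3860i)·(-0.3177+0.2126i)  (-0.3359+0.2432i)·(-0.0431+0.3284i)  (+0.0686+0.0627i)·(-0.0659-0.0751i)  (-0.1545+0.2591i)·(-0.3482+0.0000i)  (+0.3466+0.1204i)·(+0.0659-0.0751i)  (+0.0004-0.0027i)·(-0.0431-0.3284i)  (+0.4126-0.0298i)·(+0.3177+0.2126i)  (-0.1202-0.4256i)·(-0.1719+0.0459i)
Y_4^-2(R⁻¹ n̂) = +0.295599-0.008415i

Re=0.2956 Im=-0.0084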